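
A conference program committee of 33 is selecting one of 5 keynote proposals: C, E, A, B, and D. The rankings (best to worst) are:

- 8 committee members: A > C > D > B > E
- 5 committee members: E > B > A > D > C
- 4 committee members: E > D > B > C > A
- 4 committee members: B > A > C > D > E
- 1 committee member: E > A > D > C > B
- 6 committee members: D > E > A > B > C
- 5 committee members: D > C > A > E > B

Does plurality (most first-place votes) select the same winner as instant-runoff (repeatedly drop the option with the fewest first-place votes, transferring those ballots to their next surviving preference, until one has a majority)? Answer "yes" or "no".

no

Plurality — first-place votes: C 0, E 10, A 8, B 4, D 11. Winner: D.
Instant-runoff — R1 C 0, E 10, A 8, B 4, D 11 (C out); R2 E 10, A 8, B 4, D 11 (B out); R3 E 10, A 12, D 11 (E out); R4 A 18, D 15 (A winner). Winner: A.
The two methods disagree.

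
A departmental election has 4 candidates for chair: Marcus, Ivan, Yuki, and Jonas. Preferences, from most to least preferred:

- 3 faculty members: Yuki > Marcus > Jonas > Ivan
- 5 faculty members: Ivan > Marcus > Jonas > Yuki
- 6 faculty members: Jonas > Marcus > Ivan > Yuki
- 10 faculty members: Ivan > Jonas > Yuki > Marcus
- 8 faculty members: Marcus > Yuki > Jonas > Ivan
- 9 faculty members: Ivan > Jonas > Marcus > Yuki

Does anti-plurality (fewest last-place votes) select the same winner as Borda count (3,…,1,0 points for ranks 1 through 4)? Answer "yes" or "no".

no

Anti-plurality — last-place votes: Marcus 10, Ivan 11, Yuki 20, Jonas 0. Winner: Jonas.
Borda — scores: Marcus 61, Ivan 78, Yuki 35, Jonas 72. Winner: Ivan.
The two methods disagree.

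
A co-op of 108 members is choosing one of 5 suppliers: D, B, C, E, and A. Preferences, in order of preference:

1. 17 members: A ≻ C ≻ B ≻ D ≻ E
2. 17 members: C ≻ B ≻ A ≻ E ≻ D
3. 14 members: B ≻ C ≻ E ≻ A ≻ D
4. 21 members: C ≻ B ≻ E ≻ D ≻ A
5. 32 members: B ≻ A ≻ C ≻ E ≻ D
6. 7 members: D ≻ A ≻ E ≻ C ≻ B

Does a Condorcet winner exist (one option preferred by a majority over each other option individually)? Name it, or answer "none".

none

Checking pairwise contests:
B beats D 101–7.
C beats B 62–46.
A beats C 56–52.
B beats E 101–7.
B beats A 84–24.
Every option loses at least one head-to-head, so there is no Condorcet winner.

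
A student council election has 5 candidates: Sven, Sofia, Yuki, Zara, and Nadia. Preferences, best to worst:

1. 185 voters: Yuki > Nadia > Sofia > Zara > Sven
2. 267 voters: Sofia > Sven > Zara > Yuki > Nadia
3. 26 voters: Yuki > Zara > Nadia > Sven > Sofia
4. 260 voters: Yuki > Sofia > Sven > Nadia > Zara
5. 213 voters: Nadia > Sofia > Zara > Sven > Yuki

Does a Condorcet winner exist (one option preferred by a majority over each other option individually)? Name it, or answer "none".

Sofia vs Sven: 925–26 for Sofia.
Sofia vs Yuki: 480–471 for Sofia.
Sofia vs Zara: 925–26 for Sofia.
Sofia vs Nadia: 527–424 for Sofia.
Sofia beats every other option head-to-head.

Sofia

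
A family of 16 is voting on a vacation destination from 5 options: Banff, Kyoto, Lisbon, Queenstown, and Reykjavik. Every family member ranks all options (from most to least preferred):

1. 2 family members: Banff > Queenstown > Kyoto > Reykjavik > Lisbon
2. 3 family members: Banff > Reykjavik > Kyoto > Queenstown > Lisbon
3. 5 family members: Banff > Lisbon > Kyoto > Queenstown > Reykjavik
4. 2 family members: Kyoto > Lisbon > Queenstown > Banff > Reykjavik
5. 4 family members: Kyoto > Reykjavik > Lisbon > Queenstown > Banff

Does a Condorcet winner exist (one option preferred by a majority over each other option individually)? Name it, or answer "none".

Banff

Banff vs Kyoto: 10–6 for Banff.
Banff vs Lisbon: 10–6 for Banff.
Banff vs Queenstown: 10–6 for Banff.
Banff vs Reykjavik: 12–4 for Banff.
Banff beats every other option head-to-head.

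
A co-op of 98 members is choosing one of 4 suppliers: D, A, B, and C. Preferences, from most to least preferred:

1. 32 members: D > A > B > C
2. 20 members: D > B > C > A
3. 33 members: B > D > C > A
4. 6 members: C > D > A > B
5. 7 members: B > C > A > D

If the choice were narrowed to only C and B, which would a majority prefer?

B

Voters preferring C to B: 6; preferring B to C: 92.
B wins the head-to-head.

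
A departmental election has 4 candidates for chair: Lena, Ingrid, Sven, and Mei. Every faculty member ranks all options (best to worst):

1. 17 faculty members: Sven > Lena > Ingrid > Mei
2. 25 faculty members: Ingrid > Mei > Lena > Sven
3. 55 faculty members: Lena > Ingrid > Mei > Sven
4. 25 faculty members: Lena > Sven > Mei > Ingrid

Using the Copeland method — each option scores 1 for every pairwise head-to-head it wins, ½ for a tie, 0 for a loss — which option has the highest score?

Lena: beats Ingrid, Sven, and Mei → score 3.
Ingrid: beats Sven and Mei; loses to Lena → score 2.
Sven: loses to Lena, Ingrid, and Mei → score 0.
Mei: beats Sven; loses to Lena and Ingrid → score 1.
Lena has the best pairwise record.

Lena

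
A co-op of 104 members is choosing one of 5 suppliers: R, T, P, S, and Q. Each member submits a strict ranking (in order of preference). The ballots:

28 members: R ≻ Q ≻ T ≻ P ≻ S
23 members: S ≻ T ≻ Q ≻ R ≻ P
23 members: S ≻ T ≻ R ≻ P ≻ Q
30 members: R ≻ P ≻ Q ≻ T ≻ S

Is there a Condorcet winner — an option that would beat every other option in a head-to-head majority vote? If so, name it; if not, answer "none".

R vs T: 58–46 for R.
R vs P: 104–0 for R.
R vs S: 58–46 for R.
R vs Q: 81–23 for R.
R beats every other option head-to-head.

R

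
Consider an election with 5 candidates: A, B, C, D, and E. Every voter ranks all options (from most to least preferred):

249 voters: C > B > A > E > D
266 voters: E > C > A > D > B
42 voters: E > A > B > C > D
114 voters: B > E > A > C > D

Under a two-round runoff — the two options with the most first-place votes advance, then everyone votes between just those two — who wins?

E

Round 1 first-place votes: A 0, B 114, C 249, D 0, E 308.
E and C advance.
Runoff: E is preferred to C by 422 voters; C by 249.
E wins the runoff.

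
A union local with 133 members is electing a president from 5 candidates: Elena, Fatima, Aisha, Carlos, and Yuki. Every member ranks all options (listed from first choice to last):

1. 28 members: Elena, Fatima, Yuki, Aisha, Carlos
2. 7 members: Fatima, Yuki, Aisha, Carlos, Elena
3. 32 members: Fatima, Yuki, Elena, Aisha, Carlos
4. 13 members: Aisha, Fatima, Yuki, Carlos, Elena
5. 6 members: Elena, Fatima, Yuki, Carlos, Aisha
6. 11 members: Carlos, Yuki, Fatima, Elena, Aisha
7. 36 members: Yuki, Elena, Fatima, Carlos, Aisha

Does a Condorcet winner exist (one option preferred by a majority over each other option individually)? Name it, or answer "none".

none

Checking pairwise contests:
Yuki beats Elena 99–34.
Elena beats Fatima 70–63.
Elena beats Aisha 113–20.
Elena beats Carlos 102–31.
Fatima beats Yuki 86–47.
Every option loses at least one head-to-head, so there is no Condorcet winner.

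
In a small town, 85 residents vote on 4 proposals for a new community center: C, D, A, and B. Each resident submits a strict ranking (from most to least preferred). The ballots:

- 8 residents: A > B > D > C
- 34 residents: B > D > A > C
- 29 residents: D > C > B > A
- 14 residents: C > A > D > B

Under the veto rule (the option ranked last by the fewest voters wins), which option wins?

D

Last-place votes: C 42, D 0, A 29, B 14.
D is ranked last by the fewest voters, so D wins.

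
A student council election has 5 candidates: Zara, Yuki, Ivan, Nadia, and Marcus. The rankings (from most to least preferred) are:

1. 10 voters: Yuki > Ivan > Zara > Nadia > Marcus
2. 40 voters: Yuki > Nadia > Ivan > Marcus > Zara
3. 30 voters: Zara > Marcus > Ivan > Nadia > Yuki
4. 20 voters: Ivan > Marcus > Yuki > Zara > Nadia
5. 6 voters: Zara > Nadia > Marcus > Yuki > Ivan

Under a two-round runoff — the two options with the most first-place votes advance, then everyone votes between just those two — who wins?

Round 1 first-place votes: Zara 36, Yuki 50, Ivan 20, Nadia 0, Marcus 0.
Yuki and Zara advance.
Runoff: Yuki is preferred to Zara by 70 voters; Zara by 36.
Yuki wins the runoff.

Yuki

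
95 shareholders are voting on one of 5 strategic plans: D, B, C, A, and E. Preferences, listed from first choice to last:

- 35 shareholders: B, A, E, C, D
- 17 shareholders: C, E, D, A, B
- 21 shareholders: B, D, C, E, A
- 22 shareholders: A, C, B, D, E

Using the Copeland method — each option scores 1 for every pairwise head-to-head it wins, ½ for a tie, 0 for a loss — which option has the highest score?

B

D: loses to B, C, A, and E → score 0.
B: beats D, C, A, and E → score 4.
C: beats D and E; loses to B and A → score 2.
A: beats D, C, and E; loses to B → score 3.
E: beats D; loses to B, C, and A → score 1.
B has the best pairwise record.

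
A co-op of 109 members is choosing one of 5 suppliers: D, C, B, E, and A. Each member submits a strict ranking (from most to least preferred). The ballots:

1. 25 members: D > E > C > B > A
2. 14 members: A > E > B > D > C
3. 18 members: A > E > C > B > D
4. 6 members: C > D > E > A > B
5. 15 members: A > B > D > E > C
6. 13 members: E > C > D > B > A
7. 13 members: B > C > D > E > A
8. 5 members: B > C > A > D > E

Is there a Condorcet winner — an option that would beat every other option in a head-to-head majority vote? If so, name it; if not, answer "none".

none

Checking pairwise contests:
C beats D 55–54.
E beats C 85–24.
C beats B 62–47.
D beats E 64–45.
D beats A 57–52.
Every option loses at least one head-to-head, so there is no Condorcet winner.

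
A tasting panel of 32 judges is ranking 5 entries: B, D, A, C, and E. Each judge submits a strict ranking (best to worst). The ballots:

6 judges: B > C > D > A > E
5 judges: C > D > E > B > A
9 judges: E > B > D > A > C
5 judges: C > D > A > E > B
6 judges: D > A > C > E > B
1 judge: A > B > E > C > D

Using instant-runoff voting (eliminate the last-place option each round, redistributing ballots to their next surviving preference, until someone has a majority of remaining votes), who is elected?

C

Round 1: B 6, D 6, A 1, C 10, E 9. Eliminate A.
Round 2: B 7, D 6, C 10, E 9. Eliminate D.
Round 3: B 7, C 16, E 9. Eliminate B.
Round 4: C 22, E 10. C has a majority.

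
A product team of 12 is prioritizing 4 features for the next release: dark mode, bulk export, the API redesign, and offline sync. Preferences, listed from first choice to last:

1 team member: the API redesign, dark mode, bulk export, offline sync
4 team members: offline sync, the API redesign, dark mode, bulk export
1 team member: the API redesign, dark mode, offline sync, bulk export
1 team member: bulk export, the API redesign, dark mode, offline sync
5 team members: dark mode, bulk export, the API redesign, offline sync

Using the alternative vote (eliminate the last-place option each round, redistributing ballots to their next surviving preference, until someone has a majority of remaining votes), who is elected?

Round 1: dark mode 5, bulk export 1, the API redesign 2, offline sync 4. Eliminate bulk export.
Round 2: dark mode 5, the API redesign 3, offline sync 4. Eliminate the API redesign.
Round 3: dark mode 8, offline sync 4. Dark mode has a majority.

dark mode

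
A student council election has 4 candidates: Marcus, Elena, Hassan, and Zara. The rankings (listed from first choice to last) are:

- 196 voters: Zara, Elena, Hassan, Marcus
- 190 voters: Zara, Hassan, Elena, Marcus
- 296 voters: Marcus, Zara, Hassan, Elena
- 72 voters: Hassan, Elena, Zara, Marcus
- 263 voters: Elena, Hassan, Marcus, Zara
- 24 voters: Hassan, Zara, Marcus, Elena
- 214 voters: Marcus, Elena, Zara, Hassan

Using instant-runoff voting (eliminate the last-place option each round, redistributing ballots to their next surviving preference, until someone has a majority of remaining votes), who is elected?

Marcus

Round 1: Marcus 510, Elena 263, Hassan 96, Zara 386. Eliminate Hassan.
Round 2: Marcus 510, Elena 335, Zara 410. Eliminate Elena.
Round 3: Marcus 773, Zara 482. Marcus has a majority.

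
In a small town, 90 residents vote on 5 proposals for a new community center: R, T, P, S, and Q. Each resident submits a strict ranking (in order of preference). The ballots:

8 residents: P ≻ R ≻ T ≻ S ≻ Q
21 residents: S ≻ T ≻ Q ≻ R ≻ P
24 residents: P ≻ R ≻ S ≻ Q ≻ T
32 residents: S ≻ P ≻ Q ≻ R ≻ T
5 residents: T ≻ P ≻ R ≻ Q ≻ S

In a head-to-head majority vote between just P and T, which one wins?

Voters preferring P to T: 64; preferring T to P: 26.
P wins the head-to-head.

P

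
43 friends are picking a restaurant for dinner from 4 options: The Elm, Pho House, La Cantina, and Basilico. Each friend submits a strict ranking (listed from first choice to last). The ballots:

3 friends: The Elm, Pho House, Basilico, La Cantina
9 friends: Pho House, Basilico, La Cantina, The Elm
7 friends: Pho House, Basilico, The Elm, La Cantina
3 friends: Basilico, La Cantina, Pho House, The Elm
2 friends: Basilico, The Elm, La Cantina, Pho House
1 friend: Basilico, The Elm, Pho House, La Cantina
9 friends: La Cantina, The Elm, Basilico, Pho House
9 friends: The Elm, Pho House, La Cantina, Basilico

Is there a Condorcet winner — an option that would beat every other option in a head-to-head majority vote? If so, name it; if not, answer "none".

none

Checking pairwise contests:
Basilico beats The Elm 22–21.
The Elm beats Pho House 24–19.
The Elm beats La Cantina 22–21.
Pho House beats Basilico 28–15.
Every option loses at least one head-to-head, so there is no Condorcet winner.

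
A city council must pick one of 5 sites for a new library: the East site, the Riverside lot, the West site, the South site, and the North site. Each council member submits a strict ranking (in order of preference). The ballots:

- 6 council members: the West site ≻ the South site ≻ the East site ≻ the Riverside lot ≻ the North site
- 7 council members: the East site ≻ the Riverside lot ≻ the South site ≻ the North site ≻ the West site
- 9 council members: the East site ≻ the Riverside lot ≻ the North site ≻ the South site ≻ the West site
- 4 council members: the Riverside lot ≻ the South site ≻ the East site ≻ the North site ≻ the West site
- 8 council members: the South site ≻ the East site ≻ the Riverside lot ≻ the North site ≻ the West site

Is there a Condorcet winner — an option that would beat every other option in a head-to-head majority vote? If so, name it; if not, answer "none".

Checking pairwise contests:
the South site beats the East site 18–16.
the East site beats the Riverside lot 30–4.
the East site beats the West site 28–6.
the Riverside lot beats the South site 20–14.
the East site beats the North site 34–0.
Every option loses at least one head-to-head, so there is no Condorcet winner.

none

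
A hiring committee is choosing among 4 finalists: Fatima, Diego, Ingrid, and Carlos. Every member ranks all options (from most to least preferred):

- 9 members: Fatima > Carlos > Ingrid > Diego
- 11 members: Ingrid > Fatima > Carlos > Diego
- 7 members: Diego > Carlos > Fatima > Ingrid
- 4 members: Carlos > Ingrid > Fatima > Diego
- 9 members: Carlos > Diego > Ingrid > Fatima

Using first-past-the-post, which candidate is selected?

First-place votes: Fatima 9, Diego 7, Ingrid 11, Carlos 13.
Carlos has the most first-place votes.

Carlos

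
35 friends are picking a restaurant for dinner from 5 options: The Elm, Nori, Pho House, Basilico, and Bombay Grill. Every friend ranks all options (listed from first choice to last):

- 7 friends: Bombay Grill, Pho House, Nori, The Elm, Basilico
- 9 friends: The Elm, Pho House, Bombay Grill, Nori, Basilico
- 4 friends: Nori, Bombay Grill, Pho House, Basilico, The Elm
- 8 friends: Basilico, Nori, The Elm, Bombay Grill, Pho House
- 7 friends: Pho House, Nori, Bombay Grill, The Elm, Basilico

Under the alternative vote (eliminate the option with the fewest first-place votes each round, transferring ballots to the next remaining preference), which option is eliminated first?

Round 1: The Elm 9, Nori 4, Pho House 7, Basilico 8, Bombay Grill 7. Eliminate Nori.

Nori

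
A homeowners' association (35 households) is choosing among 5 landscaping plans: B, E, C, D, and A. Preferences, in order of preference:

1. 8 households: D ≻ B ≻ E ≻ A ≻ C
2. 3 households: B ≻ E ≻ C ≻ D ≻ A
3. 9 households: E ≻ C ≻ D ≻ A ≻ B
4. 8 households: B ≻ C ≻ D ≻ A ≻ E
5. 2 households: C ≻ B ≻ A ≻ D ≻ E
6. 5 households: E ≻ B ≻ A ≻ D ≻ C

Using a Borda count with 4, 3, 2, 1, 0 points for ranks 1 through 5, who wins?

B

B: 8·3 + 3·4 + 9·0 + 8·4 + 2·3 + 5·3 = 89
E: 8·2 + 3·3 + 9·4 + 8·0 + 2·0 + 5·4 = 81
C: 8·0 + 3·2 + 9·3 + 8·3 + 2·4 + 5·0 = 65
D: 8·4 + 3·1 + 9·2 + 8·2 + 2·1 + 5·1 = 76
A: 8·1 + 3·0 + 9·1 + 8·1 + 2·2 + 5·2 = 39
B has the highest Borda score (89).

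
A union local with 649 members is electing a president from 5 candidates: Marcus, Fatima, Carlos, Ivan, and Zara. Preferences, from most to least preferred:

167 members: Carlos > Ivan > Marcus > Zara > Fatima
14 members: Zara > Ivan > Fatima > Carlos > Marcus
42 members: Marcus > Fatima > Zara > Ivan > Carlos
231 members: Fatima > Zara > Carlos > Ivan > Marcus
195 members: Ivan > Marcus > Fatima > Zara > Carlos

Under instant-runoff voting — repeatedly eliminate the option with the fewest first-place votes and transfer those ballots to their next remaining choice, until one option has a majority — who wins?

Ivan

Round 1: Marcus 42, Fatima 231, Carlos 167, Ivan 195, Zara 14. Eliminate Zara.
Round 2: Marcus 42, Fatima 231, Carlos 167, Ivan 209. Eliminate Marcus.
Round 3: Fatima 273, Carlos 167, Ivan 209. Eliminate Carlos.
Round 4: Fatima 273, Ivan 376. Ivan has a majority.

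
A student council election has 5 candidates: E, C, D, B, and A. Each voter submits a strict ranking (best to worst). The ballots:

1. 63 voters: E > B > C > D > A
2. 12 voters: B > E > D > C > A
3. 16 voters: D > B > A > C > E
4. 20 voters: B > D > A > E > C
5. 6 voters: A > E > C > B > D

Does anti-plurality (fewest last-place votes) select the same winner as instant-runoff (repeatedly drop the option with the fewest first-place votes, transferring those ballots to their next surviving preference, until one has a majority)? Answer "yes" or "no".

Anti-plurality — last-place votes: E 16, C 20, D 6, B 0, A 75. Winner: B.
Instant-runoff — R1 E 63, C 0, D 16, B 32, A 6 (E winner). Winner: E.
The two methods disagree.

no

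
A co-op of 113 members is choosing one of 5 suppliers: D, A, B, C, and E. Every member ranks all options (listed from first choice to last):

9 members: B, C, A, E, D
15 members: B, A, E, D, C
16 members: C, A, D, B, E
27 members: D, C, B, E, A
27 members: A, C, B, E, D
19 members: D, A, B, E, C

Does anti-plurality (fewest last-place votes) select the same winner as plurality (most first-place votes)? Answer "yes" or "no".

no

Anti-plurality — last-place votes: D 36, A 27, B 0, C 34, E 16. Winner: B.
Plurality — first-place votes: D 46, A 27, B 24, C 16, E 0. Winner: D.
The two methods disagree.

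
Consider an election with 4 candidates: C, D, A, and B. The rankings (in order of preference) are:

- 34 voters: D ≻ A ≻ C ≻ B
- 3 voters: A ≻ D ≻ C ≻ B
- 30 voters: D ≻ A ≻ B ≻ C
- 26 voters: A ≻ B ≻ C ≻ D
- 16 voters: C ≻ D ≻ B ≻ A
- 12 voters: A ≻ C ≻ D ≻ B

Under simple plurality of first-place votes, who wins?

First-place votes: C 16, D 64, A 41, B 0.
D has the most first-place votes.

D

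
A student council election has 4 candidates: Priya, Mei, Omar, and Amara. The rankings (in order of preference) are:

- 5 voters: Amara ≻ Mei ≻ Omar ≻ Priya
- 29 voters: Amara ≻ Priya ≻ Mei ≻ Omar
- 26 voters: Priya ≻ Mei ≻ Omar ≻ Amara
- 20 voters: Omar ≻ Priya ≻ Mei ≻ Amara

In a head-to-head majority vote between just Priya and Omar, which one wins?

Priya

Voters preferring Priya to Omar: 55; preferring Omar to Priya: 25.
Priya wins the head-to-head.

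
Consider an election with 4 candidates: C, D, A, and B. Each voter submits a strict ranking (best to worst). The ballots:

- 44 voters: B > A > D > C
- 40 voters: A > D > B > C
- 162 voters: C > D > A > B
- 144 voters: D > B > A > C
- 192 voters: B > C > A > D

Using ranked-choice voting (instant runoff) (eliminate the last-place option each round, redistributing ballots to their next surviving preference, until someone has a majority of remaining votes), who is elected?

Round 1: C 162, D 144, A 40, B 236. Eliminate A.
Round 2: C 162, D 184, B 236. Eliminate C.
Round 3: D 346, B 236. D has a majority.

D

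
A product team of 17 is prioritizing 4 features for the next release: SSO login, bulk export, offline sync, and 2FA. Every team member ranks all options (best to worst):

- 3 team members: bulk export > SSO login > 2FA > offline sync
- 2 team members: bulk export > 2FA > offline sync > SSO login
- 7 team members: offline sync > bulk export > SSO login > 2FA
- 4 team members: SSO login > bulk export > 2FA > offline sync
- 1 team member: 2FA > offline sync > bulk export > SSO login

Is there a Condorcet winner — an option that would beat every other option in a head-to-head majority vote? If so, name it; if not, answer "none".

bulk export vs SSO login: 13–4 for bulk export.
bulk export vs offline sync: 9–8 for bulk export.
bulk export vs 2FA: 16–1 for bulk export.
bulk export beats every other option head-to-head.

bulk export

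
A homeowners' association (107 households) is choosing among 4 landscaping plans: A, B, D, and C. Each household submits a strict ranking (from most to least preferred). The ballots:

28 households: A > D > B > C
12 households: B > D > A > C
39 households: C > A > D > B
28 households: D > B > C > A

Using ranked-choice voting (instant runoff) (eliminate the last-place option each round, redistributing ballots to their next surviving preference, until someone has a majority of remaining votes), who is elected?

D

Round 1: A 28, B 12, D 28, C 39. Eliminate B.
Round 2: A 28, D 40, C 39. Eliminate A.
Round 3: D 68, C 39. D has a majority.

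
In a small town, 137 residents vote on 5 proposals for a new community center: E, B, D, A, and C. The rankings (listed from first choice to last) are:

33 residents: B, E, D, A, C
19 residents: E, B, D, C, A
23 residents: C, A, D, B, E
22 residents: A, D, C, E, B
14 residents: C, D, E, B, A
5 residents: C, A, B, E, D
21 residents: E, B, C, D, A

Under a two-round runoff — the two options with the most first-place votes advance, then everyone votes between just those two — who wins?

E

Round 1 first-place votes: E 40, B 33, D 0, A 22, C 42.
C and E advance.
Runoff: C is preferred to E by 64 voters; E by 73.
E wins the runoff.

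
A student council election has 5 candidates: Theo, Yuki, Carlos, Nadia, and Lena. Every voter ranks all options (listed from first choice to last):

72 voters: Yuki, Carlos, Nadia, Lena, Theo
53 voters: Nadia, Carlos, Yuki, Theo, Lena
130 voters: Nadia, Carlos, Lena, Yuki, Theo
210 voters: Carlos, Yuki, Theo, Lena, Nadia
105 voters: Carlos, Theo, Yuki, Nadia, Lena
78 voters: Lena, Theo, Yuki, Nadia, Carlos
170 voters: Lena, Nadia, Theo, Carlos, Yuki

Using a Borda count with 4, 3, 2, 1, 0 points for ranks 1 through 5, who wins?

Theo: 72·0 + 53·1 + 130·0 + 210·2 + 105·3 + 78·3 + 170·2 = 1362
Yuki: 72·4 + 53·2 + 130·1 + 210·3 + 105·2 + 78·2 + 170·0 = 1520
Carlos: 72·3 + 53·3 + 130·3 + 210·4 + 105·4 + 78·0 + 170·1 = 2195
Nadia: 72·2 + 53·4 + 130·4 + 210·0 + 105·1 + 78·1 + 170·3 = 1569
Lena: 72·1 + 53·0 + 130·2 + 210·1 + 105·0 + 78·4 + 170·4 = 1534
Carlos has the highest Borda score (2195).

Carlos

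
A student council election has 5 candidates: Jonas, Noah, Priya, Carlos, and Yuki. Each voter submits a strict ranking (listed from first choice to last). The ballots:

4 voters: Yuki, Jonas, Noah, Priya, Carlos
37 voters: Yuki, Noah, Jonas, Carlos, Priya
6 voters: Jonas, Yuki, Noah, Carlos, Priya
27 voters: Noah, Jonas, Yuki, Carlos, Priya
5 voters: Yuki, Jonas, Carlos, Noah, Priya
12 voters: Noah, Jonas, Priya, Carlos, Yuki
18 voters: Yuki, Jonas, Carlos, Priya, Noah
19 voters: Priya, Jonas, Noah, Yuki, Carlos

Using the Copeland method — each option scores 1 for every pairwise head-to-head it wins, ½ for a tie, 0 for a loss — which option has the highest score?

Jonas: beats Priya and Carlos; ties Yuki; loses to Noah → score 2.5.
Noah: beats Jonas, Priya, and Carlos; loses to Yuki → score 3.
Priya: loses to Jonas, Noah, Carlos, and Yuki → score 0.
Carlos: beats Priya; loses to Jonas, Noah, and Yuki → score 1.
Yuki: beats Noah, Priya, and Carlos; ties Jonas → score 3.5.
Yuki has the best pairwise record.

Yuki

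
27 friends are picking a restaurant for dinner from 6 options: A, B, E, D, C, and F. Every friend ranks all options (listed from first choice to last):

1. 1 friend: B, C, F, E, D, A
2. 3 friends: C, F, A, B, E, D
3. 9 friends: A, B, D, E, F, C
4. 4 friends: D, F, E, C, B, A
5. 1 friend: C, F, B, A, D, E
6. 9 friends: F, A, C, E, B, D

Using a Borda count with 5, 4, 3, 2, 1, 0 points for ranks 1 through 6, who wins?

A

A: 1·0 + 3·3 + 9·5 + 4·0 + 1·2 + 9·4 = 92
B: 1·5 + 3·2 + 9·4 + 4·1 + 1·3 + 9·1 = 63
E: 1·2 + 3·1 + 9·2 + 4·3 + 1·0 + 9·2 = 53
D: 1·1 + 3·0 + 9·3 + 4·5 + 1·1 + 9·0 = 49
C: 1·4 + 3·5 + 9·0 + 4·2 + 1·5 + 9·3 = 59
F: 1·3 + 3·4 + 9·1 + 4·4 + 1·4 + 9·5 = 89
A has the highest Borda score (92).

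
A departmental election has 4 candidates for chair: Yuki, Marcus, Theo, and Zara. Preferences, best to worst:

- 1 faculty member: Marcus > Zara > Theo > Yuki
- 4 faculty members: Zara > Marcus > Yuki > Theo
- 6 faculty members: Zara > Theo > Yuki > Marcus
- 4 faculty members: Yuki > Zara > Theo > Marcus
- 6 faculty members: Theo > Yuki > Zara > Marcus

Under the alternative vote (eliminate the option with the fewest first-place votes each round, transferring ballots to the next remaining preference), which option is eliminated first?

Round 1: Yuki 4, Marcus 1, Theo 6, Zara 10. Eliminate Marcus.

Marcus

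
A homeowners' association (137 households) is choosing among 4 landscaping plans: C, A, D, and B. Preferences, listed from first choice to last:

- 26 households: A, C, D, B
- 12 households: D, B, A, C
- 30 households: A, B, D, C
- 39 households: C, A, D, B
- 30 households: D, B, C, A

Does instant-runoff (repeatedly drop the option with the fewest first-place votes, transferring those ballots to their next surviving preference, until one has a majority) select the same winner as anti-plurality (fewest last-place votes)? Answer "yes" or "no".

no

Instant-runoff — R1 C 39, A 56, D 42, B 0 (B out); R2 C 39, A 56, D 42 (C out); R3 A 95, D 42 (A winner). Winner: A.
Anti-plurality — last-place votes: C 42, A 30, D 0, B 65. Winner: D.
The two methods disagree.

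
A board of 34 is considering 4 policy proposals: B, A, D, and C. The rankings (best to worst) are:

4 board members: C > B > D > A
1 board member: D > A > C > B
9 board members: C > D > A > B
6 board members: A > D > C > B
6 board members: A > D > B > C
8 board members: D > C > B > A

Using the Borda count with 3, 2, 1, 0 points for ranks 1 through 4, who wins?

B: 4·2 + 1·0 + 9·0 + 6·0 + 6·1 + 8·1 = 22
A: 4·0 + 1·2 + 9·1 + 6·3 + 6·3 + 8·0 = 47
D: 4·1 + 1·3 + 9·2 + 6·2 + 6·2 + 8·3 = 73
C: 4·3 + 1·1 + 9·3 + 6·1 + 6·0 + 8·2 = 62
D has the highest Borda score (73).

D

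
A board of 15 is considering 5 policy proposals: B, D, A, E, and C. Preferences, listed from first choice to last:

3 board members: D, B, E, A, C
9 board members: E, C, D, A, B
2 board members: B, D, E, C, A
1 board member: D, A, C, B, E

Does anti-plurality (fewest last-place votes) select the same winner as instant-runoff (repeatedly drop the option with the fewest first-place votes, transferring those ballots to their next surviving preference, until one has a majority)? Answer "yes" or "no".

no

Anti-plurality — last-place votes: B 9, D 0, A 2, E 1, C 3. Winner: D.
Instant-runoff — R1 B 2, D 4, A 0, E 9, C 0 (E winner). Winner: E.
The two methods disagree.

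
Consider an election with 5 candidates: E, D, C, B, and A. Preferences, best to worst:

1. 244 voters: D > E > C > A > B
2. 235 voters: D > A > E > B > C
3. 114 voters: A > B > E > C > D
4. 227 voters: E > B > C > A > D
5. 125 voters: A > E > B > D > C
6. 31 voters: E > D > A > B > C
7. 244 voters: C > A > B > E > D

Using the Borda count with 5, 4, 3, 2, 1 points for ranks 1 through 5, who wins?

E

E: 244·4 + 235·3 + 114·3 + 227·5 + 125·4 + 31·5 + 244·2 = 4301
D: 244·5 + 235·5 + 114·1 + 227·1 + 125·2 + 31·4 + 244·1 = 3354
C: 244·3 + 235·1 + 114·2 + 227·3 + 125·1 + 31·1 + 244·5 = 3252
B: 244·1 + 235·2 + 114·4 + 227·4 + 125·3 + 31·2 + 244·3 = 3247
A: 244·2 + 235·4 + 114·5 + 227·2 + 125·5 + 31·3 + 244·4 = 4146
E has the highest Borda score (4301).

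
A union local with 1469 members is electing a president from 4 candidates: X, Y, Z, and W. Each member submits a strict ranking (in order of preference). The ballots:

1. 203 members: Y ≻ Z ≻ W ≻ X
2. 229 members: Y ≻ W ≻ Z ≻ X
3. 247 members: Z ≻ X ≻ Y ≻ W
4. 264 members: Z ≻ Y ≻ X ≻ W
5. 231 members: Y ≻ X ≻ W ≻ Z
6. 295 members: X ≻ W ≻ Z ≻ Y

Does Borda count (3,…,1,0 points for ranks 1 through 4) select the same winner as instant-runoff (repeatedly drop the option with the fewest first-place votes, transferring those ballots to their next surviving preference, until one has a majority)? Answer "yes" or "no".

Borda — scores: X 2105, Y 2764, Z 2463, W 1482. Winner: Y.
Instant-runoff — R1 X 295, Y 663, Z 511, W 0 (W out); R2 X 295, Y 663, Z 511 (X out); R3 Y 663, Z 806 (Z winner). Winner: Z.
The two methods disagree.

no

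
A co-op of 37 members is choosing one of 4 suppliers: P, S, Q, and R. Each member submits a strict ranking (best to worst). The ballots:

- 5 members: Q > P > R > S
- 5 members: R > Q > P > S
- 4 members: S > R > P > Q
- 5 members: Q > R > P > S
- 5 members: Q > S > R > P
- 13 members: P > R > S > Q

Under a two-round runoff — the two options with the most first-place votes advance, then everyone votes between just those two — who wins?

Q

Round 1 first-place votes: P 13, S 4, Q 15, R 5.
Q and P advance.
Runoff: Q is preferred to P by 20 voters; P by 17.
Q wins the runoff.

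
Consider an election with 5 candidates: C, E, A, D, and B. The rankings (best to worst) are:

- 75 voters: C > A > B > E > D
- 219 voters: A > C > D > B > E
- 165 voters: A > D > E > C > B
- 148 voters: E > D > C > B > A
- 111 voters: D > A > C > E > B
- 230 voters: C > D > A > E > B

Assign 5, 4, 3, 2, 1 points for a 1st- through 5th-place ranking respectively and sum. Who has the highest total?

C: 75·5 + 219·4 + 165·2 + 148·3 + 111·3 + 230·5 = 3508
E: 75·2 + 219·1 + 165·3 + 148·5 + 111·2 + 230·2 = 2286
A: 75·4 + 219·5 + 165·5 + 148·1 + 111·4 + 230·3 = 3502
D: 75·1 + 219·3 + 165·4 + 148·4 + 111·5 + 230·4 = 3459
B: 75·3 + 219·2 + 165·1 + 148·2 + 111·1 + 230·1 = 1465
C has the highest Borda score (3508).

C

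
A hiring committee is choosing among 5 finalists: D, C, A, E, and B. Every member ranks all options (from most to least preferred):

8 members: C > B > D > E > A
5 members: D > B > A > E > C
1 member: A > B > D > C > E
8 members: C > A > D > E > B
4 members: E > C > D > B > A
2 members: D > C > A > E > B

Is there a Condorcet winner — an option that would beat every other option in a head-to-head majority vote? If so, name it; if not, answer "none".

C vs D: 20–8 for C.
C vs A: 22–6 for C.
C vs E: 19–9 for C.
C vs B: 22–6 for C.
C beats every other option head-to-head.

C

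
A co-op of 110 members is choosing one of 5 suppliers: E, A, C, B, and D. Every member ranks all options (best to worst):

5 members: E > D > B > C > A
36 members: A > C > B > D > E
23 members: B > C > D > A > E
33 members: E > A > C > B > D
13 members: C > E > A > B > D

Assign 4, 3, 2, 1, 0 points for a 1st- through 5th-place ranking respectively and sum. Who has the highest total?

E: 5·4 + 36·0 + 23·0 + 33·4 + 13·3 = 191
A: 5·0 + 36·4 + 23·1 + 33·3 + 13·2 = 292
C: 5·1 + 36·3 + 23·3 + 33·2 + 13·4 = 300
B: 5·2 + 36·2 + 23·4 + 33·1 + 13·1 = 220
D: 5·3 + 36·1 + 23·2 + 33·0 + 13·0 = 97
C has the highest Borda score (300).

C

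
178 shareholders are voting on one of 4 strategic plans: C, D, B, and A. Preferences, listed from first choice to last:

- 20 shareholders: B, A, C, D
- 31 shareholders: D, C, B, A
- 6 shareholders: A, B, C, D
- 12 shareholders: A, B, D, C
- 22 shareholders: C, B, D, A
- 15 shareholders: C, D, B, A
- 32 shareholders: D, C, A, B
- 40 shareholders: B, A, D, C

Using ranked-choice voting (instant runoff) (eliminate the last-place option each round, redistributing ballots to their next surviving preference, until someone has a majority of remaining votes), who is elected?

B

Round 1: C 37, D 63, B 60, A 18. Eliminate A.
Round 2: C 37, D 63, B 78. Eliminate C.
Round 3: D 78, B 100. B has a majority.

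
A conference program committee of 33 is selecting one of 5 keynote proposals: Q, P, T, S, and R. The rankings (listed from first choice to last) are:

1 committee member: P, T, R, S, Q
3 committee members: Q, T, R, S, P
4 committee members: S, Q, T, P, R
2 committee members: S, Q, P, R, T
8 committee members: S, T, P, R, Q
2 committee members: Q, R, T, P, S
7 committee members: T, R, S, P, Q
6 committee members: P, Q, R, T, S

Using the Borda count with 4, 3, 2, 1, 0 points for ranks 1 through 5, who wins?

T

Q: 1·0 + 3·4 + 4·3 + 2·3 + 8·0 + 2·4 + 7·0 + 6·3 = 56
P: 1·4 + 3·0 + 4·1 + 2·2 + 8·2 + 2·1 + 7·1 + 6·4 = 61
T: 1·3 + 3·3 + 4·2 + 2·0 + 8·3 + 2·2 + 7·4 + 6·1 = 82
S: 1·1 + 3·1 + 4·4 + 2·4 + 8·4 + 2·0 + 7·2 + 6·0 = 74
R: 1·2 + 3·2 + 4·0 + 2·1 + 8·1 + 2·3 + 7·3 + 6·2 = 57
T has the highest Borda score (82).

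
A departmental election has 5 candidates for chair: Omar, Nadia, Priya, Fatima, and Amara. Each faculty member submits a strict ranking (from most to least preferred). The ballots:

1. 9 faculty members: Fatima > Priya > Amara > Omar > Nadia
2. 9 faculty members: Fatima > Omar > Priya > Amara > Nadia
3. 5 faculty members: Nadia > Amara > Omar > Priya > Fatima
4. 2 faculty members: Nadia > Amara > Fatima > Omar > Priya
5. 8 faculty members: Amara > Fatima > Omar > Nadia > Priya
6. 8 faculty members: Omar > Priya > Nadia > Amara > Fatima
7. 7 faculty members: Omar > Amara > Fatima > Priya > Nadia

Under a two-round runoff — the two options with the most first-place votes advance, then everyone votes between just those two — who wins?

Fatima

Round 1 first-place votes: Omar 15, Nadia 7, Priya 0, Fatima 18, Amara 8.
Fatima and Omar advance.
Runoff: Fatima is preferred to Omar by 28 voters; Omar by 20.
Fatima wins the runoff.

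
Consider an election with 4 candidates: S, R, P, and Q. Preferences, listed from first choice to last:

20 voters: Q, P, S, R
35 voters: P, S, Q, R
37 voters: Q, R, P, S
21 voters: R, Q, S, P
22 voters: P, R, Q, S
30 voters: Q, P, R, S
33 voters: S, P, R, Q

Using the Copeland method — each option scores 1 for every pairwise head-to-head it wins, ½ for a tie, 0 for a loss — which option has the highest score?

Q

S: loses to R, P, and Q → score 0.
R: beats S; loses to P and Q → score 1.
P: beats S and R; loses to Q → score 2.
Q: beats S, R, and P → score 3.
Q has the best pairwise record.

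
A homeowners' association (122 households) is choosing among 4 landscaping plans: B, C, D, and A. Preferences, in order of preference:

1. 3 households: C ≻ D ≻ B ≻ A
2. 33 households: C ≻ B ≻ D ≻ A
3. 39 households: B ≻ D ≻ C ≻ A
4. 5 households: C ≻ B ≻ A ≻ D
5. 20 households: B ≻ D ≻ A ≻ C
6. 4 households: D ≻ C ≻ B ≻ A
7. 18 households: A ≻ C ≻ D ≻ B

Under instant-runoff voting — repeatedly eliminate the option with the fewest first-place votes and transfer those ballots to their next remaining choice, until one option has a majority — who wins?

C

Round 1: B 59, C 41, D 4, A 18. Eliminate D.
Round 2: B 59, C 45, A 18. Eliminate A.
Round 3: B 59, C 63. C has a majority.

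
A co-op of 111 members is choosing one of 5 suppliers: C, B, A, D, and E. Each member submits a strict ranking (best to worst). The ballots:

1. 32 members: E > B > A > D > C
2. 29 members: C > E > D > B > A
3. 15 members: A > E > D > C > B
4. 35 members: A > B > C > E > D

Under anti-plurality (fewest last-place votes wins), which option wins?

Last-place votes: C 32, B 15, A 29, D 35, E 0.
E is ranked last by the fewest voters, so E wins.

E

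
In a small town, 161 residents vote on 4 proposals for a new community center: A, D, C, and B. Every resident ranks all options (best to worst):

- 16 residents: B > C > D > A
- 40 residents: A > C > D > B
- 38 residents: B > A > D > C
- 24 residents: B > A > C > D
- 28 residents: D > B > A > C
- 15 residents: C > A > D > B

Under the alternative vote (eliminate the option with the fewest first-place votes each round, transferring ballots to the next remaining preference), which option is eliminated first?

Round 1: A 40, D 28, C 15, B 78. Eliminate C.

C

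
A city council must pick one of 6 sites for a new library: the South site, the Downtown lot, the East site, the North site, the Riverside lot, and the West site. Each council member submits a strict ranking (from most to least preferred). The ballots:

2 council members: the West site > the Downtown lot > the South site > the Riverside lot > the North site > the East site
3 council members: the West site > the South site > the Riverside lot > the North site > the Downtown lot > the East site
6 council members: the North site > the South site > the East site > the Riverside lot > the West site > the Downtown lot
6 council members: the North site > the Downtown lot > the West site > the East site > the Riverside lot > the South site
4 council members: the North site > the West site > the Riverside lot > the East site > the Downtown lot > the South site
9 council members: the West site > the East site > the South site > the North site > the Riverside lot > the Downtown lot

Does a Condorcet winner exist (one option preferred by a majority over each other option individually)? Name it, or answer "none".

the North site vs the South site: 16–14 for the North site.
the North site vs the Downtown lot: 28–2 for the North site.
the North site vs the East site: 21–9 for the North site.
the North site vs the Riverside lot: 25–5 for the North site.
the North site vs the West site: 16–14 for the North site.
the North site beats every other option head-to-head.

the North site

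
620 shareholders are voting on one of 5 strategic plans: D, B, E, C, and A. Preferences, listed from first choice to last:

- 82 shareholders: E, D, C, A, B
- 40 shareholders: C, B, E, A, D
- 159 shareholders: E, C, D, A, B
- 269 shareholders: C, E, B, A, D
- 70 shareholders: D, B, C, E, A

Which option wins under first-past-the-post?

First-place votes: D 70, B 0, E 241, C 309, A 0.
C has the most first-place votes.

C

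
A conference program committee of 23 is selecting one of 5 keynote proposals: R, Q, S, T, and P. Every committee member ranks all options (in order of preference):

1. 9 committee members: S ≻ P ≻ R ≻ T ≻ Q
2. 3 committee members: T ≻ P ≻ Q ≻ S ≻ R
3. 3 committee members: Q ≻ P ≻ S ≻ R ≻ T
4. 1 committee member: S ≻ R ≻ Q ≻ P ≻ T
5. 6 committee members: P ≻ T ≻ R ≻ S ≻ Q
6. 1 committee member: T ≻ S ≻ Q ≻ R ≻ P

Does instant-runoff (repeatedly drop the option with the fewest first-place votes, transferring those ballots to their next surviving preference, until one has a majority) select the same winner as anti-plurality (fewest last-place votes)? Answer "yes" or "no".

no

Instant-runoff — R1 R 0, Q 3, S 10, T 4, P 6 (R out); R2 Q 3, S 10, T 4, P 6 (Q out); R3 S 10, T 4, P 9 (T out); R4 S 11, P 12 (P winner). Winner: P.
Anti-plurality — last-place votes: R 3, Q 15, S 0, T 4, P 1. Winner: S.
The two methods disagree.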